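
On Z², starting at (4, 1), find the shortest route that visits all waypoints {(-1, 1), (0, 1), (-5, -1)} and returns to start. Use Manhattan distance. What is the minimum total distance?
22
(one optimal route: (4, 1) → (-1, 1) → (-5, -1) → (0, 1) → (4, 1))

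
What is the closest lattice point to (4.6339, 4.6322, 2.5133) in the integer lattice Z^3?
(5, 5, 3)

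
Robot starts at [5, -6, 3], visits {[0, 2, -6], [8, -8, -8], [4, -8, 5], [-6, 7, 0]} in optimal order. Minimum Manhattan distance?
59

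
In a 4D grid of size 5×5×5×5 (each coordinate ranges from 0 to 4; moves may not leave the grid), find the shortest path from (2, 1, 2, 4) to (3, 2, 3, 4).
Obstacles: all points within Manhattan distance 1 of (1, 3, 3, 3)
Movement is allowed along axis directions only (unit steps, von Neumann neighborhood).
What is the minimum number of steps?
3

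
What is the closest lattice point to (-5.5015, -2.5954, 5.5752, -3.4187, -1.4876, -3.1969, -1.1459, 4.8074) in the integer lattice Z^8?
(-6, -3, 6, -3, -1, -3, -1, 5)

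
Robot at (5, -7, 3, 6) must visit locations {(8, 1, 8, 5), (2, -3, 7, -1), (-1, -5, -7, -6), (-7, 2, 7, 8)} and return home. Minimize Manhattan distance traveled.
114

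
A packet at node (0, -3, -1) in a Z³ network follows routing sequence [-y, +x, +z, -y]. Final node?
(1, -5, 0)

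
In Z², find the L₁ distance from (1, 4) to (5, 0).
8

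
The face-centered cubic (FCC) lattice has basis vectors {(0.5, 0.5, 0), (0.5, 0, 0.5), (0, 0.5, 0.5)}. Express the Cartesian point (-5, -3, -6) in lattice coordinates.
-2b₁ - 8b₂ - 4b₃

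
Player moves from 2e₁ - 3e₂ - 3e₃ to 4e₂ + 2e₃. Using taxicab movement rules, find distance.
14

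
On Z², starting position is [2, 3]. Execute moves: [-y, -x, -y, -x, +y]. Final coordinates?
(0, 2)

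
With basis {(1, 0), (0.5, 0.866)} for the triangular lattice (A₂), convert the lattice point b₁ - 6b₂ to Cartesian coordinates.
(-2, -5.196)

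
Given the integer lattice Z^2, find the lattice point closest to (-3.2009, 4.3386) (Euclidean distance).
(-3, 4)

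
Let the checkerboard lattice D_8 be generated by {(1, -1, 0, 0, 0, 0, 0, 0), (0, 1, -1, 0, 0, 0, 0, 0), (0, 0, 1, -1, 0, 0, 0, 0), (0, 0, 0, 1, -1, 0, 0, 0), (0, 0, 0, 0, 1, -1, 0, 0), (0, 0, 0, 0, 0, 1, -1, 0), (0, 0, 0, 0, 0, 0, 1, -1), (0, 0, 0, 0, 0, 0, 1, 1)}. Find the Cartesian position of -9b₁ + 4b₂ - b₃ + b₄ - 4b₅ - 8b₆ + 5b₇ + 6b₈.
(-9, 13, -5, 2, -5, -4, 19, 1)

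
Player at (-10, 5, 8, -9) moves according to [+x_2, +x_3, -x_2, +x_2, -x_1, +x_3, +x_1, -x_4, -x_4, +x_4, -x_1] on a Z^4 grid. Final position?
(-11, 6, 10, -10)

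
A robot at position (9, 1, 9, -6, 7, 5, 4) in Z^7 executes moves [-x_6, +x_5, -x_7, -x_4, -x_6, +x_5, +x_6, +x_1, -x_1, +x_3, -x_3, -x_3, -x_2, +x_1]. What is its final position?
(10, 0, 8, -7, 9, 4, 3)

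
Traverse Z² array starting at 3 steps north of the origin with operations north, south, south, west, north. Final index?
(-1, 3)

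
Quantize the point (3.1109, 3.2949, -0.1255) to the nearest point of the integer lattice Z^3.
(3, 3, 0)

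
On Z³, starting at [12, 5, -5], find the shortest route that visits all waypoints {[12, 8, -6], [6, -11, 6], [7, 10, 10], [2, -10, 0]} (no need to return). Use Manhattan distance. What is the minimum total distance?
64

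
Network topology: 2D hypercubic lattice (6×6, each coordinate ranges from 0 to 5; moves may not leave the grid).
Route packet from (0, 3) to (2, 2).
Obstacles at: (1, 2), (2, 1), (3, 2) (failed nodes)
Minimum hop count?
3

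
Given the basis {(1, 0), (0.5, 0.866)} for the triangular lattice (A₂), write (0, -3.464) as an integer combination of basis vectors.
2b₁ - 4b₂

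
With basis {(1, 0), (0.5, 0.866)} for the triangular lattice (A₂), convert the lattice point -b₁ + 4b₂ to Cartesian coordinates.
(1, 3.464)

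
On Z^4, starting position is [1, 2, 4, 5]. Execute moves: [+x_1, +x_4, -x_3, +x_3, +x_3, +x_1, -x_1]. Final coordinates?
(2, 2, 5, 6)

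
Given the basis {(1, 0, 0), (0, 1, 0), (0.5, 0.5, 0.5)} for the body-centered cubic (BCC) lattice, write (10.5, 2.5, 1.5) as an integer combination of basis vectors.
9b₁ + b₂ + 3b₃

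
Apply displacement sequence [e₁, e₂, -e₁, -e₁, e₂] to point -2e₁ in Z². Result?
(-3, 2)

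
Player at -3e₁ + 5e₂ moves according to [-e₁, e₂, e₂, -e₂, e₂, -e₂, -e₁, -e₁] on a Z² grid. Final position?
(-6, 6)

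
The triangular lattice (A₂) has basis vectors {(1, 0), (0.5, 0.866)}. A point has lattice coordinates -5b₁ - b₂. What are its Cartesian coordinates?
(-5.5, -0.866)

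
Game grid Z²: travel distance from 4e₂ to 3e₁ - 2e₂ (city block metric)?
9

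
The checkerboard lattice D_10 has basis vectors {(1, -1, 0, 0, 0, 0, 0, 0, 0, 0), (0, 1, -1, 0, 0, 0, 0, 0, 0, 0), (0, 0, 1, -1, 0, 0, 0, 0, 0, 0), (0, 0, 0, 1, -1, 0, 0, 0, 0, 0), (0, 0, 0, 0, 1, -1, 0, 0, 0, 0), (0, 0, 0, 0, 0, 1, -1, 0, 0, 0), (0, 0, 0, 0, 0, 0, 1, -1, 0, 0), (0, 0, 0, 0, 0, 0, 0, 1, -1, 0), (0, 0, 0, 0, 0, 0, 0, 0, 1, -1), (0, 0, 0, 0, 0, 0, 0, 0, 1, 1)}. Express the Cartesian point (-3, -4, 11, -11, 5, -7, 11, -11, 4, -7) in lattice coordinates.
-3b₁ - 7b₂ + 4b₃ - 7b₄ - 2b₅ - 9b₆ + 2b₇ - 9b₈ + b₉ - 6b₁₀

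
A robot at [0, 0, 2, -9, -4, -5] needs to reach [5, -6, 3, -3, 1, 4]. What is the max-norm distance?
9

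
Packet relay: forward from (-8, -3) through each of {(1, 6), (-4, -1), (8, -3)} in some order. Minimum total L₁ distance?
34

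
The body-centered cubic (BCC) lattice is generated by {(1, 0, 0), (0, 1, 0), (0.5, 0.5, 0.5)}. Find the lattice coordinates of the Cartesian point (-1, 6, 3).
-4b₁ + 3b₂ + 6b₃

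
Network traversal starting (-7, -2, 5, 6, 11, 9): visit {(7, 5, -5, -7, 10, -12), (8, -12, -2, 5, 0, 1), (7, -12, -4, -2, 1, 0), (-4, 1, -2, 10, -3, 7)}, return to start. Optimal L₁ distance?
194
(one optimal route: (-7, -2, 5, 6, 11, 9) → (7, 5, -5, -7, 10, -12) → (7, -12, -4, -2, 1, 0) → (8, -12, -2, 5, 0, 1) → (-4, 1, -2, 10, -3, 7) → (-7, -2, 5, 6, 11, 9))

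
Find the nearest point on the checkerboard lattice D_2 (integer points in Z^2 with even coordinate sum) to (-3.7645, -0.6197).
(-4, 0)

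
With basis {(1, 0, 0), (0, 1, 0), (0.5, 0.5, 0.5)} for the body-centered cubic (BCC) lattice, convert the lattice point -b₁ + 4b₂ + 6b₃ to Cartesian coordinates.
(2, 7, 3)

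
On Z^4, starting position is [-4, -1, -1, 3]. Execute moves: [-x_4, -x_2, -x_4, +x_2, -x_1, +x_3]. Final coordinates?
(-5, -1, 0, 1)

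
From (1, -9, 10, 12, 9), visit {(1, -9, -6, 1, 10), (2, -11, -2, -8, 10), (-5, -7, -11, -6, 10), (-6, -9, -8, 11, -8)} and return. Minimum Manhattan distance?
150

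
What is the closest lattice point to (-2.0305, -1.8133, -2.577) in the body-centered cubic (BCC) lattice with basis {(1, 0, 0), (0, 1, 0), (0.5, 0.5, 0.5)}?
(-2, -2, -3)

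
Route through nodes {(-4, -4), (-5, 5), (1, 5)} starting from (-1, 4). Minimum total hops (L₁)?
19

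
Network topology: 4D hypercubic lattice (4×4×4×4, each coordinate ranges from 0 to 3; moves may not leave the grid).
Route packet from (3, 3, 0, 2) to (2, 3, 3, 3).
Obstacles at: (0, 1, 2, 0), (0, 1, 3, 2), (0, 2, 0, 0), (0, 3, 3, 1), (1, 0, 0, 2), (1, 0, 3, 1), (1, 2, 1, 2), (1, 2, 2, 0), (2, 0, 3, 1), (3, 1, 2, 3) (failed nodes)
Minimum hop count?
5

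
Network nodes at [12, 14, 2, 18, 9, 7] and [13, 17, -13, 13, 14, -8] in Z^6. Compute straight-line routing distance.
22.5832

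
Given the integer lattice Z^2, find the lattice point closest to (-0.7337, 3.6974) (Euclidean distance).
(-1, 4)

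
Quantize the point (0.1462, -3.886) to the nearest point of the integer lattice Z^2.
(0, -4)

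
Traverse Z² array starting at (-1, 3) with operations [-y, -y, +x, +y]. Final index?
(0, 2)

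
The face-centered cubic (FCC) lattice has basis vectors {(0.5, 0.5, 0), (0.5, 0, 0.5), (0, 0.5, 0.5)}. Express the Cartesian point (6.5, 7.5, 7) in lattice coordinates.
7b₁ + 6b₂ + 8b₃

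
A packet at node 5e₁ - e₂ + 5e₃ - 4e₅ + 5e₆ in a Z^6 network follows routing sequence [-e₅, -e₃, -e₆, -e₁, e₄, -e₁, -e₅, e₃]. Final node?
(3, -1, 5, 1, -6, 4)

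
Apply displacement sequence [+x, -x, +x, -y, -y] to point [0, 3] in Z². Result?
(1, 1)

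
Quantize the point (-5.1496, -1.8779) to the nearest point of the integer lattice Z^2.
(-5, -2)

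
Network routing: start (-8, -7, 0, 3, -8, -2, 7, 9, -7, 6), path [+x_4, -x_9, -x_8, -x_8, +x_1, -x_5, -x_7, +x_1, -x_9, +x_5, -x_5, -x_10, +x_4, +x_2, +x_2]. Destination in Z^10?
(-6, -5, 0, 5, -9, -2, 6, 7, -9, 5)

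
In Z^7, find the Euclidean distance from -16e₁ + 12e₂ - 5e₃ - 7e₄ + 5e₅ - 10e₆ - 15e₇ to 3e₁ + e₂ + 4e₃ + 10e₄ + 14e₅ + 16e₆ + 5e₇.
44.8219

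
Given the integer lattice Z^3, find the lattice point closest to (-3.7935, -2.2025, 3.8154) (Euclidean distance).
(-4, -2, 4)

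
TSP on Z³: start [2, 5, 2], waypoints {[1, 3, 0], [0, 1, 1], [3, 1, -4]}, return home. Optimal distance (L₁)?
28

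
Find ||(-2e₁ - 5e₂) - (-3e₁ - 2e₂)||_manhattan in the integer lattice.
4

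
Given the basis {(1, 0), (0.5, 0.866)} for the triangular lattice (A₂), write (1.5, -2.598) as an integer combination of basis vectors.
3b₁ - 3b₂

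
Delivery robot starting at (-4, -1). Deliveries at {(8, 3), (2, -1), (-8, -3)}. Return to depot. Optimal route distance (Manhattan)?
44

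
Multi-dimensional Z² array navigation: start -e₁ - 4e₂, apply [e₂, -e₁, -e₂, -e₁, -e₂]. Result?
(-3, -5)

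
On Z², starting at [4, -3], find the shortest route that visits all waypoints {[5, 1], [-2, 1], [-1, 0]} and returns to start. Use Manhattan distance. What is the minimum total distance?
22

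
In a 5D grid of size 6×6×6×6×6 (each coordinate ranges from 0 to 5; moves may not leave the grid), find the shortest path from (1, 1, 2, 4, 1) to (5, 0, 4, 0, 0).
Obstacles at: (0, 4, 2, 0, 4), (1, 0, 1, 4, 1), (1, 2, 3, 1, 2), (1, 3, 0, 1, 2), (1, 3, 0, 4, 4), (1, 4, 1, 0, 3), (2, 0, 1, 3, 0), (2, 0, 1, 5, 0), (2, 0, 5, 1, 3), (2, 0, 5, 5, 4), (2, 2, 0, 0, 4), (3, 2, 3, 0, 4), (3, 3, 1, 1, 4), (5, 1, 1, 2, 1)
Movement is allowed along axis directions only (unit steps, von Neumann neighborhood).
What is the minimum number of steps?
12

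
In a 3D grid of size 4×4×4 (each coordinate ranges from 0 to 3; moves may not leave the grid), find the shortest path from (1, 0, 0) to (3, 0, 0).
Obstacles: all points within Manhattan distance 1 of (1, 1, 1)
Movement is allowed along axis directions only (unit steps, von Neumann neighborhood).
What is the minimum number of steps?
2
(one shortest path: (1, 0, 0) → (2, 0, 0) → (3, 0, 0))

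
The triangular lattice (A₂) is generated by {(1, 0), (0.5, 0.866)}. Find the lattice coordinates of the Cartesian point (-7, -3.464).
-5b₁ - 4b₂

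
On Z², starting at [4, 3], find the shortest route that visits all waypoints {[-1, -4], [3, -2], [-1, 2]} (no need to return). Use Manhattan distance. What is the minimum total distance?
18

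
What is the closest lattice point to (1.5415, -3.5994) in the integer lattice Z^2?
(2, -4)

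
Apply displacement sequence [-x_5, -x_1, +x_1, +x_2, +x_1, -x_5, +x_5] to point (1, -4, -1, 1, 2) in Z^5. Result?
(2, -3, -1, 1, 1)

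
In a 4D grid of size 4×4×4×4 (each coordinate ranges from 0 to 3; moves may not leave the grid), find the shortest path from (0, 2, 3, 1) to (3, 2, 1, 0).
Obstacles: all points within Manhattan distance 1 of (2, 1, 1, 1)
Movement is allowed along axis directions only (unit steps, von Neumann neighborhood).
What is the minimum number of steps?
6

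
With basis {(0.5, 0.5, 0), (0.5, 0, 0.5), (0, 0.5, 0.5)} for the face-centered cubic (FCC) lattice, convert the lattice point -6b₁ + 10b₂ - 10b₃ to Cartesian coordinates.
(2, -8, 0)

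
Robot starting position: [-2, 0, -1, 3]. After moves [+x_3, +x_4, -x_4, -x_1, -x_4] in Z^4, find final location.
(-3, 0, 0, 2)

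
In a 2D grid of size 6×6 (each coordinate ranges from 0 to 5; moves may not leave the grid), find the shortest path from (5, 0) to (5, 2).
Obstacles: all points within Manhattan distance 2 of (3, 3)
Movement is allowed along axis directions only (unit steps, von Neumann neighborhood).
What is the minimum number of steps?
2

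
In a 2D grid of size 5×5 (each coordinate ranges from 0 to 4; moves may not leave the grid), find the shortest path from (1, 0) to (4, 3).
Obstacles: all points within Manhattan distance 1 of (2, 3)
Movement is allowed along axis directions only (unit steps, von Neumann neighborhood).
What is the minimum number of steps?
6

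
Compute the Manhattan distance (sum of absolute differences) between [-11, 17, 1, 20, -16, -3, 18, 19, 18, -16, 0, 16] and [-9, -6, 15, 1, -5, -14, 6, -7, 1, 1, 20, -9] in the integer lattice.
197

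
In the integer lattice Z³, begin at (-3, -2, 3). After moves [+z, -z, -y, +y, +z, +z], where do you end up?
(-3, -2, 5)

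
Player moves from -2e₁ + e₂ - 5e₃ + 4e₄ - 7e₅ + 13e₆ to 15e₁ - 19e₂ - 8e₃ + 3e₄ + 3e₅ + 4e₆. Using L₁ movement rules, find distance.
60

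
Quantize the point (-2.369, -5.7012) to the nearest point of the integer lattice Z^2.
(-2, -6)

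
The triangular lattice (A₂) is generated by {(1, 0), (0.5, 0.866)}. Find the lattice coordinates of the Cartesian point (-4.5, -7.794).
-9b₂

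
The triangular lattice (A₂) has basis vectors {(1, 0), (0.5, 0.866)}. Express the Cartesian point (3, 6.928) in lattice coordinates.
-b₁ + 8b₂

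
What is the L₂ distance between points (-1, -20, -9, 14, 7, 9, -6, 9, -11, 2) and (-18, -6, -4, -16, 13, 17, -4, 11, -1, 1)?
40.2368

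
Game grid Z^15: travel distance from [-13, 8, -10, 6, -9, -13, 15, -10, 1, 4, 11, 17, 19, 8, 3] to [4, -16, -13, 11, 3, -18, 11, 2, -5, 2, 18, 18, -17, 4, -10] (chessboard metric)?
36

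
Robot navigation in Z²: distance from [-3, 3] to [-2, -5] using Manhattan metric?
9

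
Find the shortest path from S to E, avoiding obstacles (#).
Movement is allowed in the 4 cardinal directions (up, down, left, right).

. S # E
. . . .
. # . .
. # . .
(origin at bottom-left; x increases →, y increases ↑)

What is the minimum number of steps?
4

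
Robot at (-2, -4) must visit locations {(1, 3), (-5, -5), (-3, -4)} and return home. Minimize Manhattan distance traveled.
28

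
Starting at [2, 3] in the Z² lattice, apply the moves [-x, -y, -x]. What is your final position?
(0, 2)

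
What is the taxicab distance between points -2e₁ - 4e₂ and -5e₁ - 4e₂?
3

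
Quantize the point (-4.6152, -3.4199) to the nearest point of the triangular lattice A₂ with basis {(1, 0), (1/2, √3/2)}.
(-5, -3.464)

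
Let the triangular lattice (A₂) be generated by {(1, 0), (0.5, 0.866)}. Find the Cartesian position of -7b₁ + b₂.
(-6.5, 0.866)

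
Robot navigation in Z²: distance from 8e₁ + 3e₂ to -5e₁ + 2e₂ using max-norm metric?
13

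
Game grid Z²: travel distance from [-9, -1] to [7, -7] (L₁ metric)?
22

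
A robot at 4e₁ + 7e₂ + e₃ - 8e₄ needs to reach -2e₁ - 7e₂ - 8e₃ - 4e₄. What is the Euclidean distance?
18.1384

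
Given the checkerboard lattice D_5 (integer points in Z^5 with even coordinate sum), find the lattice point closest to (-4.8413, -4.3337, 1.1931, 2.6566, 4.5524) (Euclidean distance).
(-5, -4, 1, 3, 5)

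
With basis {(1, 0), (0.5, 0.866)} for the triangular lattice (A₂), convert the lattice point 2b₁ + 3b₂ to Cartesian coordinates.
(3.5, 2.598)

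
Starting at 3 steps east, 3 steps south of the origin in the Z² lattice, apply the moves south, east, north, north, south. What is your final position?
(4, -3)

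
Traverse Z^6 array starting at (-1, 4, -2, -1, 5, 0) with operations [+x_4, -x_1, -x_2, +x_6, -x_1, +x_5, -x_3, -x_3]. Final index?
(-3, 3, -4, 0, 6, 1)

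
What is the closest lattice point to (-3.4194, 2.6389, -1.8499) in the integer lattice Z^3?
(-3, 3, -2)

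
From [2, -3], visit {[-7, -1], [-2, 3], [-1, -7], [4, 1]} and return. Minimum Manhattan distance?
42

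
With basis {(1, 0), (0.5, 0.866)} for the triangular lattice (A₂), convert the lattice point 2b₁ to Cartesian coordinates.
(2, 0)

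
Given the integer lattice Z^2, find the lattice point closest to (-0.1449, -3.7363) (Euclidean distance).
(0, -4)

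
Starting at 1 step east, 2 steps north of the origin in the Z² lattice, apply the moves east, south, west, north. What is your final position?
(1, 2)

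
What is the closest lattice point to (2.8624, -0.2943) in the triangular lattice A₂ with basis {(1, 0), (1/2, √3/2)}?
(3, 0)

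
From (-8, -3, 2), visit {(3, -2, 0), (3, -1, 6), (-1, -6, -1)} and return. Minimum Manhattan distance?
46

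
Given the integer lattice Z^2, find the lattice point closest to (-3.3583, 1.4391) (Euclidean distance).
(-3, 1)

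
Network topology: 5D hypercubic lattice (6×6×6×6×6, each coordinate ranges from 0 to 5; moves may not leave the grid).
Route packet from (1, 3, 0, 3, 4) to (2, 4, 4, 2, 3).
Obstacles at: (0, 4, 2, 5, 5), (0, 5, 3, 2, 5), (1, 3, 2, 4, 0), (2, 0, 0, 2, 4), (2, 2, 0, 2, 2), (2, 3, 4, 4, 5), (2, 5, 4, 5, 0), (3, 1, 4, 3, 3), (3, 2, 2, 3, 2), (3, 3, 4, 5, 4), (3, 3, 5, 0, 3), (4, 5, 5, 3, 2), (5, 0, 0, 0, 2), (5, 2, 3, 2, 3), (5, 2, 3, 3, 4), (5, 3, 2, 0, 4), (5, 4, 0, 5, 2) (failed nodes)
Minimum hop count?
8
(one shortest path: (1, 3, 0, 3, 4) → (2, 3, 0, 3, 4) → (2, 4, 0, 3, 4) → (2, 4, 1, 3, 4) → (2, 4, 2, 3, 4) → (2, 4, 3, 3, 4) → (2, 4, 4, 3, 4) → (2, 4, 4, 2, 4) → (2, 4, 4, 2, 3))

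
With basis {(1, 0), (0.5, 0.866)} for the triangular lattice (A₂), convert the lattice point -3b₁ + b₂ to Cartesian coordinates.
(-2.5, 0.866)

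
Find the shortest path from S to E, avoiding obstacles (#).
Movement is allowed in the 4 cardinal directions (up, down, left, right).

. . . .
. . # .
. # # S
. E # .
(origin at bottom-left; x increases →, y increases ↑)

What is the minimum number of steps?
9
(one shortest path: (3, 1) → (3, 2) → (3, 3) → (2, 3) → (1, 3) → (0, 3) → (0, 2) → (0, 1) → (0, 0) → (1, 0))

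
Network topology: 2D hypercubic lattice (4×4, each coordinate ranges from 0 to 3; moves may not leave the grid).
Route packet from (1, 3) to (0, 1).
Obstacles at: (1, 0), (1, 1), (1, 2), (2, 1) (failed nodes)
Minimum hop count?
3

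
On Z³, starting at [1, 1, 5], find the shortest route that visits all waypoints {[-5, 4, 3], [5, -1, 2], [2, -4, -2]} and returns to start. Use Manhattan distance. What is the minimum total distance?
50
(one optimal route: (1, 1, 5) → (-5, 4, 3) → (5, -1, 2) → (2, -4, -2) → (1, 1, 5))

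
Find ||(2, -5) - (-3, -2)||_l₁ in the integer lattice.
8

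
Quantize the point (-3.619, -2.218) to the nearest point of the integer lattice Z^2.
(-4, -2)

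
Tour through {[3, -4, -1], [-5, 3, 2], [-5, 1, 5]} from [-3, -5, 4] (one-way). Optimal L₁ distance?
32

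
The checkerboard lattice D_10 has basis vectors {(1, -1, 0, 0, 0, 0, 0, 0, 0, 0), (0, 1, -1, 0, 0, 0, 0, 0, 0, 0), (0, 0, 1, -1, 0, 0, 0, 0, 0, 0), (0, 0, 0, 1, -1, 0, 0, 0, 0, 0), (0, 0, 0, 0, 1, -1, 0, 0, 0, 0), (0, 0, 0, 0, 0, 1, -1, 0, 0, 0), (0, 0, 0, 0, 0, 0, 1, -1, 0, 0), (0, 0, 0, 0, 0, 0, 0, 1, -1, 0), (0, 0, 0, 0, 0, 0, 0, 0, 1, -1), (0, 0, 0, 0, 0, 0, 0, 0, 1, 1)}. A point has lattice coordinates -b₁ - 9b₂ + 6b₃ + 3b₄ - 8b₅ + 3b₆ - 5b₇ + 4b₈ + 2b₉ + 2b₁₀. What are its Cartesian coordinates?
(-1, -8, 15, -3, -11, 11, -8, 9, 0, 0)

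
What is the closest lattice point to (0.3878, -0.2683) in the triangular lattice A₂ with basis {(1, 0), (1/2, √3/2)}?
(0, 0)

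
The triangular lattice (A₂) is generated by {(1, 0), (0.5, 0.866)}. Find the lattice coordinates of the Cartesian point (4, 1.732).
3b₁ + 2b₂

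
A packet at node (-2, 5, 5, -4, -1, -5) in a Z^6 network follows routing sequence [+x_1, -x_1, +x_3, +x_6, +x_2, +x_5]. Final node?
(-2, 6, 6, -4, 0, -4)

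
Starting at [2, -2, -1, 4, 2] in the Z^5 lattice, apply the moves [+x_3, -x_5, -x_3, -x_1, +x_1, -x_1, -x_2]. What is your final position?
(1, -3, -1, 4, 1)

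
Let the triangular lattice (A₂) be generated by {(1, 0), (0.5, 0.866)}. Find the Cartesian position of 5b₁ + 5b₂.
(7.5, 4.33)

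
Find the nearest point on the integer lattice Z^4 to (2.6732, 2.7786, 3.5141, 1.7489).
(3, 3, 4, 2)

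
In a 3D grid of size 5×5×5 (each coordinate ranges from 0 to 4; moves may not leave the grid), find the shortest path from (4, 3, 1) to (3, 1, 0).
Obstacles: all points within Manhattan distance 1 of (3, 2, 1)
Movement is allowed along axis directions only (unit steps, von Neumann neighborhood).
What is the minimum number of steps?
4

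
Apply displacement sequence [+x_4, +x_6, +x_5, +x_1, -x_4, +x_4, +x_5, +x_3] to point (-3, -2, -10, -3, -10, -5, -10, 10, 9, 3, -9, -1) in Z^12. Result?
(-2, -2, -9, -2, -8, -4, -10, 10, 9, 3, -9, -1)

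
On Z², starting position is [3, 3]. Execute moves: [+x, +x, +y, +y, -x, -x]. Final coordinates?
(3, 5)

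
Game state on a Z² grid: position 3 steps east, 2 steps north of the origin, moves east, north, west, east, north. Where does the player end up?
(4, 4)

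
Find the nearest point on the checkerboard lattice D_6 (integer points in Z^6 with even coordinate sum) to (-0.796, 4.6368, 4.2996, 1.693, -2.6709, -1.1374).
(-1, 5, 4, 2, -3, -1)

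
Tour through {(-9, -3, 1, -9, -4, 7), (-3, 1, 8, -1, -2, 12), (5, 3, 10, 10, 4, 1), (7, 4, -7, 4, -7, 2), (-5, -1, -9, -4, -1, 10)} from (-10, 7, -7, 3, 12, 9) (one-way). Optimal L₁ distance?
173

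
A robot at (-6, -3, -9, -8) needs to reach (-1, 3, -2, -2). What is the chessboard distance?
7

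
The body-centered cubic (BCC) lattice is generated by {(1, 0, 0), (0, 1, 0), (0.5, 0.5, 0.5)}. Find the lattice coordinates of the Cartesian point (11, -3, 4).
7b₁ - 7b₂ + 8b₃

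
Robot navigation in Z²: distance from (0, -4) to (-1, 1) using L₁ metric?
6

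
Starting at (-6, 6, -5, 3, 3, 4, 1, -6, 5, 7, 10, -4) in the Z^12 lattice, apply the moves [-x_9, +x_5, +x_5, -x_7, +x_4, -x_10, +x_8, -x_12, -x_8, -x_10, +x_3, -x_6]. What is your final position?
(-6, 6, -4, 4, 5, 3, 0, -6, 4, 5, 10, -5)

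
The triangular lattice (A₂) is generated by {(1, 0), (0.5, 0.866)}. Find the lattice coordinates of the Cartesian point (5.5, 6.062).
2b₁ + 7b₂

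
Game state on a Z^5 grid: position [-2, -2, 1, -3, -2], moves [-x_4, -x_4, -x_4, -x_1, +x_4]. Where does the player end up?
(-3, -2, 1, -5, -2)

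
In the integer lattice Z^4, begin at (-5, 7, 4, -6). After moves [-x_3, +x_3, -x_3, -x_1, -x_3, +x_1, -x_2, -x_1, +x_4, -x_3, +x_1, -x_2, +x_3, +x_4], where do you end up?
(-5, 5, 2, -4)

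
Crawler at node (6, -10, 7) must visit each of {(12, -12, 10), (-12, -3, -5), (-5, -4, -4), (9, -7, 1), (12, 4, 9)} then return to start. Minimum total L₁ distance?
116
(one optimal route: (6, -10, 7) → (12, -12, 10) → (12, 4, 9) → (-12, -3, -5) → (-5, -4, -4) → (9, -7, 1) → (6, -10, 7))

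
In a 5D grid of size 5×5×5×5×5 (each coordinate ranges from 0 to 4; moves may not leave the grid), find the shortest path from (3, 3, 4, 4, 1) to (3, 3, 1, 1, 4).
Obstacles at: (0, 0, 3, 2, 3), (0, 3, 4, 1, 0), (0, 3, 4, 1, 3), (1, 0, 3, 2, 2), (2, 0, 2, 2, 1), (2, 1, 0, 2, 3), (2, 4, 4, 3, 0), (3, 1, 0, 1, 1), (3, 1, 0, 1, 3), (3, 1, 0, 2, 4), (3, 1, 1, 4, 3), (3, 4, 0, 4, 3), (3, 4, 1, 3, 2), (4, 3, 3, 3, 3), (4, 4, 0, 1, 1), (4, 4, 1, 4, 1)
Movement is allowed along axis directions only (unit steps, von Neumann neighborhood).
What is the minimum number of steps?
9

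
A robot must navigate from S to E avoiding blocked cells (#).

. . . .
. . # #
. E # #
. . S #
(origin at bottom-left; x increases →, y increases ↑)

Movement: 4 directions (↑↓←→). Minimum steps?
2
(one shortest path: (2, 0) → (1, 0) → (1, 1))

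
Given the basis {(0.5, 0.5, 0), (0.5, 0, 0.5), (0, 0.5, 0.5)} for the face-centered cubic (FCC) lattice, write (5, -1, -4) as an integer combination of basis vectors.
8b₁ + 2b₂ - 10b₃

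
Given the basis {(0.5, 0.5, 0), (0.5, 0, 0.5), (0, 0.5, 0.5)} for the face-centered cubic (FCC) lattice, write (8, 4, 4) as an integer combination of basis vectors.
8b₁ + 8b₂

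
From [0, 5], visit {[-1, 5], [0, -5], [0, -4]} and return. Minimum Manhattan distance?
22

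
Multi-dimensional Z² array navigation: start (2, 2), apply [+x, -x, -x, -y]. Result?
(1, 1)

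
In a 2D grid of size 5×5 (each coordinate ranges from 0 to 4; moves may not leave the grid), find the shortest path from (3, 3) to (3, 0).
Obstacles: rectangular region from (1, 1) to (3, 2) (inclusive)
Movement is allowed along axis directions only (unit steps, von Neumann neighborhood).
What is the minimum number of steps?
5
(one shortest path: (3, 3) → (4, 3) → (4, 2) → (4, 1) → (4, 0) → (3, 0))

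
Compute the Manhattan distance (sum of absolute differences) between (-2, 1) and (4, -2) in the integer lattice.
9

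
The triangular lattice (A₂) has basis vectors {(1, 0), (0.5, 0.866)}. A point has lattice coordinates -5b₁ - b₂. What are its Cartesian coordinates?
(-5.5, -0.866)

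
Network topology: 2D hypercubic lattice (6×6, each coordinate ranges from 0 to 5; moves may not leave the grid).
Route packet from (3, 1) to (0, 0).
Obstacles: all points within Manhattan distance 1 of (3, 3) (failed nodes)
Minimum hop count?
4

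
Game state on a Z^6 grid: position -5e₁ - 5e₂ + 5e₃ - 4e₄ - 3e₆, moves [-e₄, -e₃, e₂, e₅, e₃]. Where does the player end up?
(-5, -4, 5, -5, 1, -3)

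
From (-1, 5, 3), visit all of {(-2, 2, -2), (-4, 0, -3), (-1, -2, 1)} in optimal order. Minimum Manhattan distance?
22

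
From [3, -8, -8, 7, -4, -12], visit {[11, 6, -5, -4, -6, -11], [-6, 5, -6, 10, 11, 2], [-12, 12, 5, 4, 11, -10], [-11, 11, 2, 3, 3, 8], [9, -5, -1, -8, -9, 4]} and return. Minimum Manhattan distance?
274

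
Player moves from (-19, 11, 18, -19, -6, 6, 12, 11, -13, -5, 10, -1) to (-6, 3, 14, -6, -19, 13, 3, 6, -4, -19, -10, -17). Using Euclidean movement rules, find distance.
40.9268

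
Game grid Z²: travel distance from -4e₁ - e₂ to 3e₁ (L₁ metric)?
8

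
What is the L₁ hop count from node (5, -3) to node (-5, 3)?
16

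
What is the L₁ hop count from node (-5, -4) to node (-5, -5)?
1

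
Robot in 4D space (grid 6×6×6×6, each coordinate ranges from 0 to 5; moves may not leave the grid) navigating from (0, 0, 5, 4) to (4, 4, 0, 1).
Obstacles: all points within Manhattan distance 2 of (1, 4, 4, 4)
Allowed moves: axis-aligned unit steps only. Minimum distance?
16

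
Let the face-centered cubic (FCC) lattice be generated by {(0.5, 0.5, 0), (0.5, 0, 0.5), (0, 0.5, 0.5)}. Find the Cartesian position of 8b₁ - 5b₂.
(1.5, 4, -2.5)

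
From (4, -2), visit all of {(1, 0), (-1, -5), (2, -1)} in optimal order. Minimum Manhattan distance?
12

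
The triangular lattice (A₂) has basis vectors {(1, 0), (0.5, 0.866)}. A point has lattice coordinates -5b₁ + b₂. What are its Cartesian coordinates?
(-4.5, 0.866)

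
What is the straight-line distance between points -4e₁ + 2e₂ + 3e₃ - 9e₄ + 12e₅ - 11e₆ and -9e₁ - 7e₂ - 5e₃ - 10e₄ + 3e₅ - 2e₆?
18.2483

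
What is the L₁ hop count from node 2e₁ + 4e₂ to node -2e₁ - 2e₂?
10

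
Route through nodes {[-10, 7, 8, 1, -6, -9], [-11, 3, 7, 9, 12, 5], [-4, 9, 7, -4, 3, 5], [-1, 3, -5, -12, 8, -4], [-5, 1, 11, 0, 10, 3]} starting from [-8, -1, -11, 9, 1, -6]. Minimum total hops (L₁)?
187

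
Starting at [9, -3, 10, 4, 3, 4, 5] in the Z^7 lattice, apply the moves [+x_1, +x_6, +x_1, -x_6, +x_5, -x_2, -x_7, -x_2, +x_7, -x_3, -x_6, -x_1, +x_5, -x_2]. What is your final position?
(10, -6, 9, 4, 5, 3, 5)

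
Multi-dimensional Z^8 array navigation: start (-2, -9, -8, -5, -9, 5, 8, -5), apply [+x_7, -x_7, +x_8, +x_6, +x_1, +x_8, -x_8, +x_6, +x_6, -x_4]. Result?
(-1, -9, -8, -6, -9, 8, 8, -4)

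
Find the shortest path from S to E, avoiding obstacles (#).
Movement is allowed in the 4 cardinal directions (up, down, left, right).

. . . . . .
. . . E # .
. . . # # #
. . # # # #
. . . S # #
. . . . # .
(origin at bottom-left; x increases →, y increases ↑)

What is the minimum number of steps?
7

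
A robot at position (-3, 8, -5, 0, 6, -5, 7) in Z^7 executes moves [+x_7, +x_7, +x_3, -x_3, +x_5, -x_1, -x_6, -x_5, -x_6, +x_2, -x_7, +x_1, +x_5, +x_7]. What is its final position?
(-3, 9, -5, 0, 7, -7, 9)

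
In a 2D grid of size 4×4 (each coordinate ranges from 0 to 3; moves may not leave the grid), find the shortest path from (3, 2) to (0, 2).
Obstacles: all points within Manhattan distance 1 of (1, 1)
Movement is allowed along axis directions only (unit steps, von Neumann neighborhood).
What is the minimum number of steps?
5
(one shortest path: (3, 2) → (2, 2) → (2, 3) → (1, 3) → (0, 3) → (0, 2))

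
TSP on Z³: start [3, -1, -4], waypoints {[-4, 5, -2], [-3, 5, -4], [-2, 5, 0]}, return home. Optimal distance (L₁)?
34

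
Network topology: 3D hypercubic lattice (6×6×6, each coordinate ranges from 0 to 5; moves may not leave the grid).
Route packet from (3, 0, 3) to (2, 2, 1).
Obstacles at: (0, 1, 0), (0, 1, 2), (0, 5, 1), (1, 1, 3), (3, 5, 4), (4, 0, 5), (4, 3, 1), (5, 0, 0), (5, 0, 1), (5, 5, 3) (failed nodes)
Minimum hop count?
5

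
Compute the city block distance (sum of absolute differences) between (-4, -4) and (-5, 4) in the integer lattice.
9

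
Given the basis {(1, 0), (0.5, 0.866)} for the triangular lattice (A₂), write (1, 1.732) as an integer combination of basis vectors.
2b₂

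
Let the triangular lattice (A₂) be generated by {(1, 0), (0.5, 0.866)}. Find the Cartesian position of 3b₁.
(3, 0)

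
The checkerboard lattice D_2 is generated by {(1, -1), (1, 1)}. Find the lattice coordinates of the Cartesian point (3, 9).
-3b₁ + 6b₂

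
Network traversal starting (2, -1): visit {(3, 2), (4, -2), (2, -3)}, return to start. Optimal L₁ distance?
14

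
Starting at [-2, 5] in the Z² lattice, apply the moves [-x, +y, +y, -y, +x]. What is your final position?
(-2, 6)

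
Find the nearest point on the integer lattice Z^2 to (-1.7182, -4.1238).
(-2, -4)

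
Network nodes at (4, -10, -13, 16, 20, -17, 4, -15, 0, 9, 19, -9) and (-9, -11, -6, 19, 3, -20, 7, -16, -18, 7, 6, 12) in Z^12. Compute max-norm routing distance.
21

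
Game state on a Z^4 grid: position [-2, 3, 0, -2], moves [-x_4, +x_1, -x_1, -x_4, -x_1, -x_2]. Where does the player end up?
(-3, 2, 0, -4)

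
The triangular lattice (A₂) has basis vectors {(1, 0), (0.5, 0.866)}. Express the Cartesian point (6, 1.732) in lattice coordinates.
5b₁ + 2b₂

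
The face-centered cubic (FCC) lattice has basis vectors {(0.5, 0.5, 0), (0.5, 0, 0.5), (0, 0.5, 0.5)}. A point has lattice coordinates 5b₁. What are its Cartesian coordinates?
(2.5, 2.5, 0)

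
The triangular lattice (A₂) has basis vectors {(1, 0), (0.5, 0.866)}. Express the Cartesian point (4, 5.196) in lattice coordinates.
b₁ + 6b₂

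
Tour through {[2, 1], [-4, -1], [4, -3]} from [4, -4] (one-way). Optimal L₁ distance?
15
(one optimal route: (4, -4) → (4, -3) → (2, 1) → (-4, -1))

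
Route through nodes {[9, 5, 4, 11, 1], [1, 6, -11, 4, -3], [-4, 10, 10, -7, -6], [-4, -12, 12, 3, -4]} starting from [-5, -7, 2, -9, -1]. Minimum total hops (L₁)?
146
(one optimal route: (-5, -7, 2, -9, -1) → (-4, -12, 12, 3, -4) → (-4, 10, 10, -7, -6) → (1, 6, -11, 4, -3) → (9, 5, 4, 11, 1))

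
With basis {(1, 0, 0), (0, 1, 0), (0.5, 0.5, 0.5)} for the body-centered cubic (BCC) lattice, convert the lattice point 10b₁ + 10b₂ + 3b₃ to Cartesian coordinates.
(11.5, 11.5, 1.5)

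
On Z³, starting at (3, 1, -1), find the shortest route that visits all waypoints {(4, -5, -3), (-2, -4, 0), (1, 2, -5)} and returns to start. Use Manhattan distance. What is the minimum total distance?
40
(one optimal route: (3, 1, -1) → (4, -5, -3) → (-2, -4, 0) → (1, 2, -5) → (3, 1, -1))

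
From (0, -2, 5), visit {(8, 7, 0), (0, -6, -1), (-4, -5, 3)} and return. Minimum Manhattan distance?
62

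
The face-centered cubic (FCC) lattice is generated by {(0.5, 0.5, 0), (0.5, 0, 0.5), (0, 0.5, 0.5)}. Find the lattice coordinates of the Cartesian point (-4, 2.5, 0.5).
-2b₁ - 6b₂ + 7b₃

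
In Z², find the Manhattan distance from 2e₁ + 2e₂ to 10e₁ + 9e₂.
15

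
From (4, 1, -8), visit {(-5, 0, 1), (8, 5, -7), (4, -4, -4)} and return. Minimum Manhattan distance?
62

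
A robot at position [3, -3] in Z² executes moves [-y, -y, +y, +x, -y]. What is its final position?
(4, -5)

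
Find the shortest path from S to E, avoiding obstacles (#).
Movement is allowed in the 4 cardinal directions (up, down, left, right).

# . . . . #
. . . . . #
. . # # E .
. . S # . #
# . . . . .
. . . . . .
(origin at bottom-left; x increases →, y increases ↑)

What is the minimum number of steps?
5
(one shortest path: (2, 2) → (2, 1) → (3, 1) → (4, 1) → (4, 2) → (4, 3))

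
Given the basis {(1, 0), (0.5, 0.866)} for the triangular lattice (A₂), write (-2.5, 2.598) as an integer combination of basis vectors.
-4b₁ + 3b₂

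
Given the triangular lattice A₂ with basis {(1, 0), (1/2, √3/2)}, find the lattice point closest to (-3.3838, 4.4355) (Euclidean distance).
(-3.5, 4.33)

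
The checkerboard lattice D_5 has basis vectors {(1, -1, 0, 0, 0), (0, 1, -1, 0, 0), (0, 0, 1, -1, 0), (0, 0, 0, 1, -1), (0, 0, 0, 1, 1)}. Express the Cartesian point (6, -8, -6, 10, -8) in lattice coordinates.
6b₁ - 2b₂ - 8b₃ + 5b₄ - 3b₅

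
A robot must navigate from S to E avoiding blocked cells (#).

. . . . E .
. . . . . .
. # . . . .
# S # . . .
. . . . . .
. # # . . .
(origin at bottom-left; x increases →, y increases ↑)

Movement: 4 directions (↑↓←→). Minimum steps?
8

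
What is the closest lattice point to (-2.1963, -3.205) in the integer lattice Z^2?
(-2, -3)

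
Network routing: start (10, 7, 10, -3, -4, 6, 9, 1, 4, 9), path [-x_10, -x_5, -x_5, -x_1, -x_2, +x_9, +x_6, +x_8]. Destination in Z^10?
(9, 6, 10, -3, -6, 7, 9, 2, 5, 8)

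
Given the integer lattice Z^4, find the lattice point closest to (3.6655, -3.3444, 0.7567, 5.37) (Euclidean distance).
(4, -3, 1, 5)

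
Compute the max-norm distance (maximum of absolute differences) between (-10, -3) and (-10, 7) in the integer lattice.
10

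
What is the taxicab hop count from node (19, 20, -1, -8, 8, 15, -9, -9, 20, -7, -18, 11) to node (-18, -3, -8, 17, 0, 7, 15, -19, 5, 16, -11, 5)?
193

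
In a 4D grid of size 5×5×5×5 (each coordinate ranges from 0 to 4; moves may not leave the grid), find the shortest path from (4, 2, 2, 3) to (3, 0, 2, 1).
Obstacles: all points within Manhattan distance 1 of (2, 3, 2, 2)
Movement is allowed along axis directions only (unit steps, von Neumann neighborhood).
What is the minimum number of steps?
5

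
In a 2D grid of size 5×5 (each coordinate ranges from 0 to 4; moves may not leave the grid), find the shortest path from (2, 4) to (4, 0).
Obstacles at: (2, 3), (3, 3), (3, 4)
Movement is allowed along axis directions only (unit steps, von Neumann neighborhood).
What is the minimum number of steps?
8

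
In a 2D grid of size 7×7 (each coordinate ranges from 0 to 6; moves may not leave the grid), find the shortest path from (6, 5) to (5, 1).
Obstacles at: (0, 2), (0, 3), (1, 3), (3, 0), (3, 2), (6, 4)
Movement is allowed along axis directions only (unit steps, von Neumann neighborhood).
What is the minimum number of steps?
5
(one shortest path: (6, 5) → (5, 5) → (5, 4) → (5, 3) → (5, 2) → (5, 1))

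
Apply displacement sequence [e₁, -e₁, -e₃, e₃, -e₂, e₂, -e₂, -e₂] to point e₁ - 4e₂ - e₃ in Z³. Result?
(1, -6, -1)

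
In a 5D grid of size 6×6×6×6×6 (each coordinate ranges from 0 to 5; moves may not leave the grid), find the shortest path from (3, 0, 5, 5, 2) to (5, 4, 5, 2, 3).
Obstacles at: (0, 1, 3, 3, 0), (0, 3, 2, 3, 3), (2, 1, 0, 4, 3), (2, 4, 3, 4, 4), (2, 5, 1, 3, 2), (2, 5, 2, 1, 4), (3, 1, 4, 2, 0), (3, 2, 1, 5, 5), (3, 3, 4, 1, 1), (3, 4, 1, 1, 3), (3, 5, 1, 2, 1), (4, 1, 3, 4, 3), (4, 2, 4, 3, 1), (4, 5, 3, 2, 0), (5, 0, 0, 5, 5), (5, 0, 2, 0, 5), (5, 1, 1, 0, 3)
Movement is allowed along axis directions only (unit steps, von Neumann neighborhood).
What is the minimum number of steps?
10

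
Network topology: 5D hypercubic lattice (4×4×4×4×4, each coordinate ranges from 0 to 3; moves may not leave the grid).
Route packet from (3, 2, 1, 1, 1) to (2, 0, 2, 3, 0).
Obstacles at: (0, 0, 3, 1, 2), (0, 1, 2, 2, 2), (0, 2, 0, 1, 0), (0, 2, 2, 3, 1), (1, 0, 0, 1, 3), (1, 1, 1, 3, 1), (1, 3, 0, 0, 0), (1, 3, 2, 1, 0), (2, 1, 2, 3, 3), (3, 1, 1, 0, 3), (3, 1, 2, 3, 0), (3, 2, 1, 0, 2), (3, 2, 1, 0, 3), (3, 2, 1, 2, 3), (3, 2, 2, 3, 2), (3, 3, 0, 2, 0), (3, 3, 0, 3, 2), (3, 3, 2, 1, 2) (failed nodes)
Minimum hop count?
7
(one shortest path: (3, 2, 1, 1, 1) → (2, 2, 1, 1, 1) → (2, 1, 1, 1, 1) → (2, 0, 1, 1, 1) → (2, 0, 2, 1, 1) → (2, 0, 2, 2, 1) → (2, 0, 2, 3, 1) → (2, 0, 2, 3, 0))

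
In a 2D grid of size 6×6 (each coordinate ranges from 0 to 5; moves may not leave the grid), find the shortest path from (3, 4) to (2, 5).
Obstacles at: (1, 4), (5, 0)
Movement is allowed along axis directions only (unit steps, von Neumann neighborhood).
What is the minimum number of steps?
2
(one shortest path: (3, 4) → (2, 4) → (2, 5))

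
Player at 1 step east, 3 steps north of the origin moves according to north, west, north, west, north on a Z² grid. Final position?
(-1, 6)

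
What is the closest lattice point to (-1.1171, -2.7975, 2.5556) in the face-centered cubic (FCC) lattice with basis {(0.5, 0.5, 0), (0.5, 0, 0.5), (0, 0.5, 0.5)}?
(-1, -2.5, 2.5)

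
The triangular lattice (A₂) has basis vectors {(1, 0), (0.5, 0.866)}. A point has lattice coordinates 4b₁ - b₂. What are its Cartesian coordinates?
(3.5, -0.866)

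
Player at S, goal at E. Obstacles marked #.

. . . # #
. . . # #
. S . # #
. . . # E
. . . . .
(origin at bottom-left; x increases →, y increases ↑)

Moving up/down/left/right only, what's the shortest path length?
6
(one shortest path: (1, 2) → (2, 2) → (2, 1) → (2, 0) → (3, 0) → (4, 0) → (4, 1))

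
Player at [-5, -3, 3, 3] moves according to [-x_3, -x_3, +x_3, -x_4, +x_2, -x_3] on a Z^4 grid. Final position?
(-5, -2, 1, 2)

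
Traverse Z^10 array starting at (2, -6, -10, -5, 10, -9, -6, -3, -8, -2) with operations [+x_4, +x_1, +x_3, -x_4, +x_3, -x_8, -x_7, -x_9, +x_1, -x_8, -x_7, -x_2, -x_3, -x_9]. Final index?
(4, -7, -9, -5, 10, -9, -8, -5, -10, -2)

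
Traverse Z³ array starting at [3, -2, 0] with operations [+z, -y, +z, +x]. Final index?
(4, -3, 2)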